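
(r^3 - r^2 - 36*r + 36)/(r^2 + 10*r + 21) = (r^3 - r^2 - 36*r + 36)/(r^2 + 10*r + 21)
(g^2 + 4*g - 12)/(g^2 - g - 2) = (g + 6)/(g + 1)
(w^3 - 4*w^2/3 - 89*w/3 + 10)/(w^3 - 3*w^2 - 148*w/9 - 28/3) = 3*(3*w^2 + 14*w - 5)/(9*w^2 + 27*w + 14)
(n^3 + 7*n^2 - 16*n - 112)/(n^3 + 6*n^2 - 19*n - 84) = (n + 4)/(n + 3)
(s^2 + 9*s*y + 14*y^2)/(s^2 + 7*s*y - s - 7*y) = (s + 2*y)/(s - 1)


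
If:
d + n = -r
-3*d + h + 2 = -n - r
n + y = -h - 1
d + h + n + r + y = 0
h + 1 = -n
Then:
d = 1/2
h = 0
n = -1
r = 1/2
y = 0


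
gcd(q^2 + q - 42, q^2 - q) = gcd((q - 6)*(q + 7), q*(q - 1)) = 1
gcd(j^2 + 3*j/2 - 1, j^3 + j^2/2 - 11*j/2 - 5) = j + 2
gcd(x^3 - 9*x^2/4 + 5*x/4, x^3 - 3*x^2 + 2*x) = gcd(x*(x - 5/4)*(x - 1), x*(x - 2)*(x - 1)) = x^2 - x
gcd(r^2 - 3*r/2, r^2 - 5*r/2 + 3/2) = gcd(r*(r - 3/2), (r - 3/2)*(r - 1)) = r - 3/2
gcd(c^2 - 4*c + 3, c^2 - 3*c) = c - 3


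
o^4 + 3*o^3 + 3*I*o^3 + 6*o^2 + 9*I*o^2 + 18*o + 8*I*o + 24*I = (o + 3)*(o - 2*I)*(o + I)*(o + 4*I)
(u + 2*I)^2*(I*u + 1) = I*u^3 - 3*u^2 - 4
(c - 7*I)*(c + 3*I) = c^2 - 4*I*c + 21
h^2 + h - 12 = (h - 3)*(h + 4)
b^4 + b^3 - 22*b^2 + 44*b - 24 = (b - 2)^2*(b - 1)*(b + 6)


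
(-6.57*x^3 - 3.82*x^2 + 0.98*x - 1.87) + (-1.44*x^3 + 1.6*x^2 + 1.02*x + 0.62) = -8.01*x^3 - 2.22*x^2 + 2.0*x - 1.25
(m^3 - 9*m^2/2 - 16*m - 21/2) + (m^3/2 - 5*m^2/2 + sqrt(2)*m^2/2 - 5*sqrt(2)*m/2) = 3*m^3/2 - 7*m^2 + sqrt(2)*m^2/2 - 16*m - 5*sqrt(2)*m/2 - 21/2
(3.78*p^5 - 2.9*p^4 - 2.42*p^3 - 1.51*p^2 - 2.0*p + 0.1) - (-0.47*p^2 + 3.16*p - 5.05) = 3.78*p^5 - 2.9*p^4 - 2.42*p^3 - 1.04*p^2 - 5.16*p + 5.15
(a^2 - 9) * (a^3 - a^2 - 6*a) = a^5 - a^4 - 15*a^3 + 9*a^2 + 54*a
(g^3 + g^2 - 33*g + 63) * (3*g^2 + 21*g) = 3*g^5 + 24*g^4 - 78*g^3 - 504*g^2 + 1323*g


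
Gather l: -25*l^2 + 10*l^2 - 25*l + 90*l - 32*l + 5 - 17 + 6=-15*l^2 + 33*l - 6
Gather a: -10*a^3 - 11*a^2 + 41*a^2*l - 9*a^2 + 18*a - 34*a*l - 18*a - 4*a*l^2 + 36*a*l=-10*a^3 + a^2*(41*l - 20) + a*(-4*l^2 + 2*l)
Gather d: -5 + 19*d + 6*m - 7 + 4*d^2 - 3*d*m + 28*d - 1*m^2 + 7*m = 4*d^2 + d*(47 - 3*m) - m^2 + 13*m - 12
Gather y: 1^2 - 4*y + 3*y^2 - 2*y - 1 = 3*y^2 - 6*y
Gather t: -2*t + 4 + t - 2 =2 - t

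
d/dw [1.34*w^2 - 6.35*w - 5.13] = 2.68*w - 6.35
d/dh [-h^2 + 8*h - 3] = 8 - 2*h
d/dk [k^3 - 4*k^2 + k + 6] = 3*k^2 - 8*k + 1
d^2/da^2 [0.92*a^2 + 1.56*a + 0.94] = 1.84000000000000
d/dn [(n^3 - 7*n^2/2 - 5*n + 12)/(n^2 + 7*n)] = (n^4 + 14*n^3 - 39*n^2/2 - 24*n - 84)/(n^2*(n^2 + 14*n + 49))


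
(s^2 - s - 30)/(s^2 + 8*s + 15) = (s - 6)/(s + 3)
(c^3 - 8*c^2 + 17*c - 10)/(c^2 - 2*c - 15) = (c^2 - 3*c + 2)/(c + 3)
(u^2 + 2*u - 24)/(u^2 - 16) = (u + 6)/(u + 4)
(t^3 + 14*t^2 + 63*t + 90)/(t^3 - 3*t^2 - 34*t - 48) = (t^2 + 11*t + 30)/(t^2 - 6*t - 16)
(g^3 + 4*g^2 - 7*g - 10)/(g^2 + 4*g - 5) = (g^2 - g - 2)/(g - 1)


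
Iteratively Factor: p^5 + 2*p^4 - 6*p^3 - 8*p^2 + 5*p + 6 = (p + 1)*(p^4 + p^3 - 7*p^2 - p + 6) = (p + 1)*(p + 3)*(p^3 - 2*p^2 - p + 2) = (p - 1)*(p + 1)*(p + 3)*(p^2 - p - 2) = (p - 1)*(p + 1)^2*(p + 3)*(p - 2)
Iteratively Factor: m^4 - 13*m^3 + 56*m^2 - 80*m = (m - 4)*(m^3 - 9*m^2 + 20*m) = m*(m - 4)*(m^2 - 9*m + 20) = m*(m - 5)*(m - 4)*(m - 4)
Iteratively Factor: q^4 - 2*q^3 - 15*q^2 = (q)*(q^3 - 2*q^2 - 15*q) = q*(q - 5)*(q^2 + 3*q) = q*(q - 5)*(q + 3)*(q)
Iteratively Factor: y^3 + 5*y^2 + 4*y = (y)*(y^2 + 5*y + 4) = y*(y + 4)*(y + 1)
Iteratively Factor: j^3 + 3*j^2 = (j + 3)*(j^2) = j*(j + 3)*(j)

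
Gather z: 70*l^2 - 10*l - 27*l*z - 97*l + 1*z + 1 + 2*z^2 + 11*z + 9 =70*l^2 - 107*l + 2*z^2 + z*(12 - 27*l) + 10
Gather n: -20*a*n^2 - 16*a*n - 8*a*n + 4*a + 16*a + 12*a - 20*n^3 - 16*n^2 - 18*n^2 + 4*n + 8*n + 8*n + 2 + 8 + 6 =32*a - 20*n^3 + n^2*(-20*a - 34) + n*(20 - 24*a) + 16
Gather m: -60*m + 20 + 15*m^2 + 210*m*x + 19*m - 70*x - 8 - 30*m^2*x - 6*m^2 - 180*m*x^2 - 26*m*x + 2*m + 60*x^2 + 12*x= m^2*(9 - 30*x) + m*(-180*x^2 + 184*x - 39) + 60*x^2 - 58*x + 12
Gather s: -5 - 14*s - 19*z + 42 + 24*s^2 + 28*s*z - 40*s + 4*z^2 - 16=24*s^2 + s*(28*z - 54) + 4*z^2 - 19*z + 21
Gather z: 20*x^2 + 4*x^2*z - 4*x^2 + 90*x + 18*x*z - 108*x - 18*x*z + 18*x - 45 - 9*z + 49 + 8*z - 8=16*x^2 + z*(4*x^2 - 1) - 4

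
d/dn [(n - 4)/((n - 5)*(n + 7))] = (-n^2 + 8*n - 27)/(n^4 + 4*n^3 - 66*n^2 - 140*n + 1225)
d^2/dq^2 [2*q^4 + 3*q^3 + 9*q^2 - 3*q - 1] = 24*q^2 + 18*q + 18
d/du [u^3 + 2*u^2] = u*(3*u + 4)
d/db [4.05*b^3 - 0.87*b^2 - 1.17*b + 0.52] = 12.15*b^2 - 1.74*b - 1.17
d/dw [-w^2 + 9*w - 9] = 9 - 2*w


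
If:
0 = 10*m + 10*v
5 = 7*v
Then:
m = -5/7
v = 5/7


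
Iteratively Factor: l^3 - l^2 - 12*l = (l + 3)*(l^2 - 4*l) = l*(l + 3)*(l - 4)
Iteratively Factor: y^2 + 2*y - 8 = (y - 2)*(y + 4)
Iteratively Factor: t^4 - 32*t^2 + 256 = (t + 4)*(t^3 - 4*t^2 - 16*t + 64) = (t - 4)*(t + 4)*(t^2 - 16) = (t - 4)*(t + 4)^2*(t - 4)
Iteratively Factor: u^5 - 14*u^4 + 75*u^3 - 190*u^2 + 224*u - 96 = (u - 3)*(u^4 - 11*u^3 + 42*u^2 - 64*u + 32) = (u - 3)*(u - 2)*(u^3 - 9*u^2 + 24*u - 16) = (u - 4)*(u - 3)*(u - 2)*(u^2 - 5*u + 4) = (u - 4)*(u - 3)*(u - 2)*(u - 1)*(u - 4)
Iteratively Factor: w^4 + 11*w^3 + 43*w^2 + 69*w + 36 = (w + 1)*(w^3 + 10*w^2 + 33*w + 36) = (w + 1)*(w + 4)*(w^2 + 6*w + 9) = (w + 1)*(w + 3)*(w + 4)*(w + 3)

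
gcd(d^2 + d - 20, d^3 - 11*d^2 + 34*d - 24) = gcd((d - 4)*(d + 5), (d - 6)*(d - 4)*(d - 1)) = d - 4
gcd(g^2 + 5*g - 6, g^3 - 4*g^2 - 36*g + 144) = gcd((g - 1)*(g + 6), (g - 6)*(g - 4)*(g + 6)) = g + 6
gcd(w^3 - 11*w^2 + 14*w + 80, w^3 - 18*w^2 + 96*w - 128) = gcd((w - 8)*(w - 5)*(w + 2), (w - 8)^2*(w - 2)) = w - 8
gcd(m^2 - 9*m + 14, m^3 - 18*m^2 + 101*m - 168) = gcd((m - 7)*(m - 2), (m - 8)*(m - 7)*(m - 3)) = m - 7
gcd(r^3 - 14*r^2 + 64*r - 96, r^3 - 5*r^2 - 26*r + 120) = r^2 - 10*r + 24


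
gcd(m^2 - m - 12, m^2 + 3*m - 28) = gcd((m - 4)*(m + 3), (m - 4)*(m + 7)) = m - 4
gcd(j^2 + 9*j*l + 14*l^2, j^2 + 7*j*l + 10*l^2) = j + 2*l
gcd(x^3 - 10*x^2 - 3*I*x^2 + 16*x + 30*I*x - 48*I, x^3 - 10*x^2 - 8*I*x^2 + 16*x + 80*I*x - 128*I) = x^2 - 10*x + 16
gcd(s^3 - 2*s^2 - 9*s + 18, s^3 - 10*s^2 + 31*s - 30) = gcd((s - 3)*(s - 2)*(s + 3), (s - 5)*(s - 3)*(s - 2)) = s^2 - 5*s + 6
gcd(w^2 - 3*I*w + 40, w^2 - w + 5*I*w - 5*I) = w + 5*I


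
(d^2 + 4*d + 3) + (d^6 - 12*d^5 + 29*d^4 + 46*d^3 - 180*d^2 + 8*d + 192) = d^6 - 12*d^5 + 29*d^4 + 46*d^3 - 179*d^2 + 12*d + 195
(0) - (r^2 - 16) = 16 - r^2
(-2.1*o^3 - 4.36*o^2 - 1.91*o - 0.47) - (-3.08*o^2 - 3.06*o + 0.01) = -2.1*o^3 - 1.28*o^2 + 1.15*o - 0.48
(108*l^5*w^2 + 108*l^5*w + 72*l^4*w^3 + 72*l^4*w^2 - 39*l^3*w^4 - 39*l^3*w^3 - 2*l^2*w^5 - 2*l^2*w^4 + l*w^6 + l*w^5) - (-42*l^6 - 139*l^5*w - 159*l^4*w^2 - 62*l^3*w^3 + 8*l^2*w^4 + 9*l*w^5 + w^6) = 42*l^6 + 108*l^5*w^2 + 247*l^5*w + 72*l^4*w^3 + 231*l^4*w^2 - 39*l^3*w^4 + 23*l^3*w^3 - 2*l^2*w^5 - 10*l^2*w^4 + l*w^6 - 8*l*w^5 - w^6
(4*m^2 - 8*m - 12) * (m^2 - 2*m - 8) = 4*m^4 - 16*m^3 - 28*m^2 + 88*m + 96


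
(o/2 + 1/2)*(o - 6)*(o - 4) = o^3/2 - 9*o^2/2 + 7*o + 12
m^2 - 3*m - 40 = (m - 8)*(m + 5)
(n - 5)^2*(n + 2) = n^3 - 8*n^2 + 5*n + 50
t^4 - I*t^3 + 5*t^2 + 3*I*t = t*(t - 3*I)*(t + I)^2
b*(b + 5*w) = b^2 + 5*b*w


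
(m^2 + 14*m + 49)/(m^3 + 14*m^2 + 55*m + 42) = (m + 7)/(m^2 + 7*m + 6)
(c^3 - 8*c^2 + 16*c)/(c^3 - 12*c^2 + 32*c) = (c - 4)/(c - 8)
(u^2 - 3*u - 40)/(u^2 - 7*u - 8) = (u + 5)/(u + 1)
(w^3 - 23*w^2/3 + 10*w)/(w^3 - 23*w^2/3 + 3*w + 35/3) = w*(w - 6)/(w^2 - 6*w - 7)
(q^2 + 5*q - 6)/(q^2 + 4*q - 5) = (q + 6)/(q + 5)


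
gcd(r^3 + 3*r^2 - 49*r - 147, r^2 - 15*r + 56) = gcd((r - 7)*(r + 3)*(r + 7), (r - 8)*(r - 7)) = r - 7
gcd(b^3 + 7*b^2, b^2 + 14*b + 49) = b + 7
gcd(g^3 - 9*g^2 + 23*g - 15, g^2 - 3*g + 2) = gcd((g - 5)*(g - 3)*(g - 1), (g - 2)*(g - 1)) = g - 1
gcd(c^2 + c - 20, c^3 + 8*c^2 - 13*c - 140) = c^2 + c - 20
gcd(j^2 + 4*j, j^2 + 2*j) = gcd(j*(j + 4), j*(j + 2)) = j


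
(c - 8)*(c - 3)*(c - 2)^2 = c^4 - 15*c^3 + 72*c^2 - 140*c + 96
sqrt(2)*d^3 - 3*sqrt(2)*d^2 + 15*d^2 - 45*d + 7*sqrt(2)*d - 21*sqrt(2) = (d - 3)*(d + 7*sqrt(2))*(sqrt(2)*d + 1)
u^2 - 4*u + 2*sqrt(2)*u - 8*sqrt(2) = (u - 4)*(u + 2*sqrt(2))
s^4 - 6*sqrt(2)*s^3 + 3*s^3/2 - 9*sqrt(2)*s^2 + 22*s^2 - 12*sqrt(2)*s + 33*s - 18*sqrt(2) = (s + 3/2)*(s - 3*sqrt(2))*(s - 2*sqrt(2))*(s - sqrt(2))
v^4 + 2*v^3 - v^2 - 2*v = v*(v - 1)*(v + 1)*(v + 2)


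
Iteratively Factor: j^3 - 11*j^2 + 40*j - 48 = (j - 4)*(j^2 - 7*j + 12) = (j - 4)*(j - 3)*(j - 4)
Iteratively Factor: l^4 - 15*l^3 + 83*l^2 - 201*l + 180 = (l - 4)*(l^3 - 11*l^2 + 39*l - 45) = (l - 4)*(l - 3)*(l^2 - 8*l + 15) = (l - 5)*(l - 4)*(l - 3)*(l - 3)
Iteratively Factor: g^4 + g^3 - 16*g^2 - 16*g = (g)*(g^3 + g^2 - 16*g - 16) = g*(g - 4)*(g^2 + 5*g + 4) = g*(g - 4)*(g + 4)*(g + 1)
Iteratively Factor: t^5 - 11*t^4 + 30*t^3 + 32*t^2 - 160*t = (t - 5)*(t^4 - 6*t^3 + 32*t) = t*(t - 5)*(t^3 - 6*t^2 + 32) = t*(t - 5)*(t + 2)*(t^2 - 8*t + 16) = t*(t - 5)*(t - 4)*(t + 2)*(t - 4)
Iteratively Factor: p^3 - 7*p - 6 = (p + 1)*(p^2 - p - 6) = (p + 1)*(p + 2)*(p - 3)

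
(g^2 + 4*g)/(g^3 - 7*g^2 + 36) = g*(g + 4)/(g^3 - 7*g^2 + 36)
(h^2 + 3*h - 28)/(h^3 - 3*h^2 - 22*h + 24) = (h^2 + 3*h - 28)/(h^3 - 3*h^2 - 22*h + 24)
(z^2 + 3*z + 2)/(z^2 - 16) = (z^2 + 3*z + 2)/(z^2 - 16)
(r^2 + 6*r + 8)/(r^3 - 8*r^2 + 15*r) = (r^2 + 6*r + 8)/(r*(r^2 - 8*r + 15))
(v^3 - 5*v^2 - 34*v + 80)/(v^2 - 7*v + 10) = (v^2 - 3*v - 40)/(v - 5)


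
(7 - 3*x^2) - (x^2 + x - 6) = -4*x^2 - x + 13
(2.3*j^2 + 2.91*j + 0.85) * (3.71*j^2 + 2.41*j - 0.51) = 8.533*j^4 + 16.3391*j^3 + 8.9936*j^2 + 0.5644*j - 0.4335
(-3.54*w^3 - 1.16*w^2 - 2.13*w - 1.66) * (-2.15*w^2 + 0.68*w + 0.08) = 7.611*w^5 + 0.0867999999999998*w^4 + 3.5075*w^3 + 2.0278*w^2 - 1.2992*w - 0.1328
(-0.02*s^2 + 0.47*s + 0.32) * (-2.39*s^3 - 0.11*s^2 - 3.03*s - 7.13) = 0.0478*s^5 - 1.1211*s^4 - 0.7559*s^3 - 1.3167*s^2 - 4.3207*s - 2.2816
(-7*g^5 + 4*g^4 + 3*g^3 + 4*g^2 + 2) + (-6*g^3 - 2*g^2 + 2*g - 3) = -7*g^5 + 4*g^4 - 3*g^3 + 2*g^2 + 2*g - 1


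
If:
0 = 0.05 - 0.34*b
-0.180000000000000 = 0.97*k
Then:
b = 0.15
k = -0.19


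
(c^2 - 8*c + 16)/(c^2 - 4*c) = (c - 4)/c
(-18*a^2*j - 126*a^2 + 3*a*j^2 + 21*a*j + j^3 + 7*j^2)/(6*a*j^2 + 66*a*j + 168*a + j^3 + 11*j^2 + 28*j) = (-3*a + j)/(j + 4)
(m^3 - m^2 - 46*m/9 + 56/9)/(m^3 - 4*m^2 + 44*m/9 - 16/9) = (3*m + 7)/(3*m - 2)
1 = 1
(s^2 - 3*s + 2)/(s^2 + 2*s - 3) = (s - 2)/(s + 3)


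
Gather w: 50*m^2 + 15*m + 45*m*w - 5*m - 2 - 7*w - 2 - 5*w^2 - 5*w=50*m^2 + 10*m - 5*w^2 + w*(45*m - 12) - 4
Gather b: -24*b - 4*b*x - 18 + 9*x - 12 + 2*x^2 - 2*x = b*(-4*x - 24) + 2*x^2 + 7*x - 30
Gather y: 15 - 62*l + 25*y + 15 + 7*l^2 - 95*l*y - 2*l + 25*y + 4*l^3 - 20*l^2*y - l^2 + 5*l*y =4*l^3 + 6*l^2 - 64*l + y*(-20*l^2 - 90*l + 50) + 30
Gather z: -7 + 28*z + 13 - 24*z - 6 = 4*z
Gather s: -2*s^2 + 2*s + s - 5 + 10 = -2*s^2 + 3*s + 5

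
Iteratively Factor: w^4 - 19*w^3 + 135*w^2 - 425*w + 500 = (w - 5)*(w^3 - 14*w^2 + 65*w - 100) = (w - 5)^2*(w^2 - 9*w + 20) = (w - 5)^2*(w - 4)*(w - 5)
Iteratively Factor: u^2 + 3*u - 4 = (u - 1)*(u + 4)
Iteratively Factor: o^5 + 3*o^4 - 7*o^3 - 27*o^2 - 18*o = (o + 1)*(o^4 + 2*o^3 - 9*o^2 - 18*o) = (o + 1)*(o + 2)*(o^3 - 9*o) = (o + 1)*(o + 2)*(o + 3)*(o^2 - 3*o) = o*(o + 1)*(o + 2)*(o + 3)*(o - 3)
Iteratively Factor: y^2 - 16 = (y - 4)*(y + 4)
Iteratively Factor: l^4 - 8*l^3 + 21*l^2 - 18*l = (l - 3)*(l^3 - 5*l^2 + 6*l) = (l - 3)*(l - 2)*(l^2 - 3*l) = (l - 3)^2*(l - 2)*(l)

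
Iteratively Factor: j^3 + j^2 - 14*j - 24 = (j - 4)*(j^2 + 5*j + 6) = (j - 4)*(j + 2)*(j + 3)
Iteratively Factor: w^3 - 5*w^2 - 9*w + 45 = (w + 3)*(w^2 - 8*w + 15) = (w - 3)*(w + 3)*(w - 5)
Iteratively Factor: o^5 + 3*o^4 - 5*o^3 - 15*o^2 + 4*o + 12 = (o - 2)*(o^4 + 5*o^3 + 5*o^2 - 5*o - 6) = (o - 2)*(o + 2)*(o^3 + 3*o^2 - o - 3) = (o - 2)*(o - 1)*(o + 2)*(o^2 + 4*o + 3) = (o - 2)*(o - 1)*(o + 1)*(o + 2)*(o + 3)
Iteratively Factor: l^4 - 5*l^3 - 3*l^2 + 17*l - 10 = (l - 1)*(l^3 - 4*l^2 - 7*l + 10) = (l - 1)*(l + 2)*(l^2 - 6*l + 5) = (l - 5)*(l - 1)*(l + 2)*(l - 1)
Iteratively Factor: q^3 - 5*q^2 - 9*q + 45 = (q - 5)*(q^2 - 9) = (q - 5)*(q - 3)*(q + 3)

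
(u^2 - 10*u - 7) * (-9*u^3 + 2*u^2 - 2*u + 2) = -9*u^5 + 92*u^4 + 41*u^3 + 8*u^2 - 6*u - 14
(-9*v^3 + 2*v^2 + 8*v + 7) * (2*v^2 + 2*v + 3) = -18*v^5 - 14*v^4 - 7*v^3 + 36*v^2 + 38*v + 21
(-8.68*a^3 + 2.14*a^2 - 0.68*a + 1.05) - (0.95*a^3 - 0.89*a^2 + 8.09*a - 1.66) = -9.63*a^3 + 3.03*a^2 - 8.77*a + 2.71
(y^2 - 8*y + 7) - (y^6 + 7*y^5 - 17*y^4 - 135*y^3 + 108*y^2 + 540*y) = -y^6 - 7*y^5 + 17*y^4 + 135*y^3 - 107*y^2 - 548*y + 7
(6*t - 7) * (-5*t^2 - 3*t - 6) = -30*t^3 + 17*t^2 - 15*t + 42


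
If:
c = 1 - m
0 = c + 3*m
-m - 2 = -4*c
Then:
No Solution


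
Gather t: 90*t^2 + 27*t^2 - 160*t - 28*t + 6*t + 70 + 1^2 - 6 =117*t^2 - 182*t + 65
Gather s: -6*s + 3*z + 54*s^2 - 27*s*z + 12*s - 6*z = 54*s^2 + s*(6 - 27*z) - 3*z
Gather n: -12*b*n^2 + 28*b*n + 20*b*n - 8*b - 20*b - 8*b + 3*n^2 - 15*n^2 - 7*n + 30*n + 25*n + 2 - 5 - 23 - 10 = -36*b + n^2*(-12*b - 12) + n*(48*b + 48) - 36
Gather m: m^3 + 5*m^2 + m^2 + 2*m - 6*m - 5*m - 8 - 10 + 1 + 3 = m^3 + 6*m^2 - 9*m - 14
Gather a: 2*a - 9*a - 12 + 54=42 - 7*a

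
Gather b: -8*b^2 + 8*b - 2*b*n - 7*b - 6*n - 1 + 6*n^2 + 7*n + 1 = -8*b^2 + b*(1 - 2*n) + 6*n^2 + n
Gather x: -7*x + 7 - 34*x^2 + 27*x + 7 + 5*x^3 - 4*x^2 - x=5*x^3 - 38*x^2 + 19*x + 14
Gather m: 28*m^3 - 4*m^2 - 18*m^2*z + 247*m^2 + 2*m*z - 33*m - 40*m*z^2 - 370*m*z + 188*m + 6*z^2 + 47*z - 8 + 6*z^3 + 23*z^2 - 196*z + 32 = 28*m^3 + m^2*(243 - 18*z) + m*(-40*z^2 - 368*z + 155) + 6*z^3 + 29*z^2 - 149*z + 24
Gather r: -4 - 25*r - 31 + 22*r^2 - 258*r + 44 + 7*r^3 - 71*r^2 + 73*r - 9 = 7*r^3 - 49*r^2 - 210*r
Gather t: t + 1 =t + 1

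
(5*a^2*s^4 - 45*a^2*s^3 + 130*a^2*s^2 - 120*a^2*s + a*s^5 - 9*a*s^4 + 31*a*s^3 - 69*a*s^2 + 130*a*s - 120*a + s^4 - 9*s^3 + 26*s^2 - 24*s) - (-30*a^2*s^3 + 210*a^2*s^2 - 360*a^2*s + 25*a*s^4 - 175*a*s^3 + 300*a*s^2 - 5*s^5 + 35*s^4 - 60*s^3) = 5*a^2*s^4 - 15*a^2*s^3 - 80*a^2*s^2 + 240*a^2*s + a*s^5 - 34*a*s^4 + 206*a*s^3 - 369*a*s^2 + 130*a*s - 120*a + 5*s^5 - 34*s^4 + 51*s^3 + 26*s^2 - 24*s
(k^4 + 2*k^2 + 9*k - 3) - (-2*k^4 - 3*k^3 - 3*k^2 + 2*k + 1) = 3*k^4 + 3*k^3 + 5*k^2 + 7*k - 4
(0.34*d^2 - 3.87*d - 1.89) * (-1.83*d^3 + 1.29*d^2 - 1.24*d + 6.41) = -0.6222*d^5 + 7.5207*d^4 - 1.9552*d^3 + 4.5401*d^2 - 22.4631*d - 12.1149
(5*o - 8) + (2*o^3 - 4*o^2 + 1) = 2*o^3 - 4*o^2 + 5*o - 7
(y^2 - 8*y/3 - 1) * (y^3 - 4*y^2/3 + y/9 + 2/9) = y^5 - 4*y^4 + 8*y^3/3 + 34*y^2/27 - 19*y/27 - 2/9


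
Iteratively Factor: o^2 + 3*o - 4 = (o + 4)*(o - 1)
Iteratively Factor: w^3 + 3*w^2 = (w)*(w^2 + 3*w) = w*(w + 3)*(w)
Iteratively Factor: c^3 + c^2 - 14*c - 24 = (c + 3)*(c^2 - 2*c - 8) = (c - 4)*(c + 3)*(c + 2)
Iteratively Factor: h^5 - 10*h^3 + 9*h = (h - 1)*(h^4 + h^3 - 9*h^2 - 9*h) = h*(h - 1)*(h^3 + h^2 - 9*h - 9) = h*(h - 1)*(h + 3)*(h^2 - 2*h - 3) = h*(h - 1)*(h + 1)*(h + 3)*(h - 3)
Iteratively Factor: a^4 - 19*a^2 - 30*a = (a - 5)*(a^3 + 5*a^2 + 6*a) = a*(a - 5)*(a^2 + 5*a + 6) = a*(a - 5)*(a + 2)*(a + 3)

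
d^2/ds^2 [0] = 0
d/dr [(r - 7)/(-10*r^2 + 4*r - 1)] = (10*r^2 - 140*r + 27)/(100*r^4 - 80*r^3 + 36*r^2 - 8*r + 1)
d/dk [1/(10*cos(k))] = sin(k)/(10*cos(k)^2)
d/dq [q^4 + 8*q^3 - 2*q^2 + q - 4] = 4*q^3 + 24*q^2 - 4*q + 1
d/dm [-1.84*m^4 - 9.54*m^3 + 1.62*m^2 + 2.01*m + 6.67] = -7.36*m^3 - 28.62*m^2 + 3.24*m + 2.01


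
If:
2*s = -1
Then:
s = -1/2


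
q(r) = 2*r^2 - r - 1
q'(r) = 4*r - 1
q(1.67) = 2.91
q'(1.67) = 5.68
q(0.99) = -0.03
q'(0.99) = 2.96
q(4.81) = 40.46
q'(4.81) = 18.24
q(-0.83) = 1.21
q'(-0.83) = -4.32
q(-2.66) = 15.81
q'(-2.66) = -11.64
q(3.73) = 23.10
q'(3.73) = 13.92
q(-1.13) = 2.68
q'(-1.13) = -5.52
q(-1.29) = 3.62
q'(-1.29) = -6.16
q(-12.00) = 299.00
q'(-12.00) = -49.00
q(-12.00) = 299.00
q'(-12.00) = -49.00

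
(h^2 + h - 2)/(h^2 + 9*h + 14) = (h - 1)/(h + 7)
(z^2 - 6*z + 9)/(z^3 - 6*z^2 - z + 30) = (z - 3)/(z^2 - 3*z - 10)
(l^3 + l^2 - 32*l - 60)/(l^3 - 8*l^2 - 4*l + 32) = (l^2 - l - 30)/(l^2 - 10*l + 16)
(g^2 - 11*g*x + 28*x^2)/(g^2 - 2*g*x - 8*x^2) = (g - 7*x)/(g + 2*x)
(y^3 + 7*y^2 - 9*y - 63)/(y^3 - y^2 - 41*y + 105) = (y + 3)/(y - 5)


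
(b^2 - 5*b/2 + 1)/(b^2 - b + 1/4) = 2*(b - 2)/(2*b - 1)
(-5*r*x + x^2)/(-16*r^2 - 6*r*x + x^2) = x*(5*r - x)/(16*r^2 + 6*r*x - x^2)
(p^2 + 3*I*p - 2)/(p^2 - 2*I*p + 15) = (p^2 + 3*I*p - 2)/(p^2 - 2*I*p + 15)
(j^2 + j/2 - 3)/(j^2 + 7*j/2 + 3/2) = (2*j^2 + j - 6)/(2*j^2 + 7*j + 3)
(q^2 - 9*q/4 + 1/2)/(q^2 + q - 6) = (q - 1/4)/(q + 3)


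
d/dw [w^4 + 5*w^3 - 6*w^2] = w*(4*w^2 + 15*w - 12)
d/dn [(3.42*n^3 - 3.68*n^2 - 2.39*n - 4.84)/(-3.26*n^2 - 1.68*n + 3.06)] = (-11.1492*n^4 - 11.4912*n^3 + 29.7866*n^2 - 54.0784*n - 15.4446)/(10.6276*n^4 + 10.9536*n^3 - 17.1288*n^2 - 10.2816*n + 9.3636)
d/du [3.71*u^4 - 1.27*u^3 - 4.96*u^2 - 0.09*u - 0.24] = 14.84*u^3 - 3.81*u^2 - 9.92*u - 0.09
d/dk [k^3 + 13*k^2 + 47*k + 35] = 3*k^2 + 26*k + 47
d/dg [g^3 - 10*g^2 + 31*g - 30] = 3*g^2 - 20*g + 31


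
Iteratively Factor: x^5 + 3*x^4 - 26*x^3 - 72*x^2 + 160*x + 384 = (x + 2)*(x^4 + x^3 - 28*x^2 - 16*x + 192) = (x - 3)*(x + 2)*(x^3 + 4*x^2 - 16*x - 64) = (x - 3)*(x + 2)*(x + 4)*(x^2 - 16) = (x - 3)*(x + 2)*(x + 4)^2*(x - 4)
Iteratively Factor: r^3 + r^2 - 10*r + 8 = (r - 1)*(r^2 + 2*r - 8) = (r - 1)*(r + 4)*(r - 2)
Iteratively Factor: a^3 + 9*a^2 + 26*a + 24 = (a + 4)*(a^2 + 5*a + 6) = (a + 3)*(a + 4)*(a + 2)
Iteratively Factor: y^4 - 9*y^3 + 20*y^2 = (y - 4)*(y^3 - 5*y^2) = y*(y - 4)*(y^2 - 5*y) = y*(y - 5)*(y - 4)*(y)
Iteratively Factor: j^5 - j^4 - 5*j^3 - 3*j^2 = (j + 1)*(j^4 - 2*j^3 - 3*j^2) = (j + 1)^2*(j^3 - 3*j^2) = (j - 3)*(j + 1)^2*(j^2) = j*(j - 3)*(j + 1)^2*(j)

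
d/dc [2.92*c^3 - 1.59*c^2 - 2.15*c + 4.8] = 8.76*c^2 - 3.18*c - 2.15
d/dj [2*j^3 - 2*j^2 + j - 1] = 6*j^2 - 4*j + 1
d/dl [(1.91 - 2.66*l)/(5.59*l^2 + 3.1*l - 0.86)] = (14.8694*l^2 - 21.3538*l - 3.6334)/(31.2481*l^4 + 34.658*l^3 - 0.00479999999999769*l^2 - 5.332*l + 0.7396)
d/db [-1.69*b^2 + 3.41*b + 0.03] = 3.41 - 3.38*b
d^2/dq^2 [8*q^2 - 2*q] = 16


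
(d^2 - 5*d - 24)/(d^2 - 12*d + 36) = (d^2 - 5*d - 24)/(d^2 - 12*d + 36)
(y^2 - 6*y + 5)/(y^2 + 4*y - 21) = (y^2 - 6*y + 5)/(y^2 + 4*y - 21)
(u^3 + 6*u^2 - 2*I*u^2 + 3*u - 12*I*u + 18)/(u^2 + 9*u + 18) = (u^2 - 2*I*u + 3)/(u + 3)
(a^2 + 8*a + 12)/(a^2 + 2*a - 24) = (a + 2)/(a - 4)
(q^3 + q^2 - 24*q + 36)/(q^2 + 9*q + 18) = (q^2 - 5*q + 6)/(q + 3)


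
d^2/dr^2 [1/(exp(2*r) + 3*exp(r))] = (-(exp(r) + 3)*(4*exp(r) + 3) + 2*(2*exp(r) + 3)^2)*exp(-r)/(exp(r) + 3)^3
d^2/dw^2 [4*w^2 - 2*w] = 8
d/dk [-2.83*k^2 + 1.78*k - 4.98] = 1.78 - 5.66*k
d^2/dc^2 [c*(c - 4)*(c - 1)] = 6*c - 10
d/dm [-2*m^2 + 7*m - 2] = 7 - 4*m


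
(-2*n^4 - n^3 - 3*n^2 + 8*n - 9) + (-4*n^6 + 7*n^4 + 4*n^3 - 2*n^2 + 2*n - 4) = -4*n^6 + 5*n^4 + 3*n^3 - 5*n^2 + 10*n - 13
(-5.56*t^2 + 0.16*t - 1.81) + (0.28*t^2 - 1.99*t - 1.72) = -5.28*t^2 - 1.83*t - 3.53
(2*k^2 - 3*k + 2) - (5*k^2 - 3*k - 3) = 5 - 3*k^2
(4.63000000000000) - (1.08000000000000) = 3.55000000000000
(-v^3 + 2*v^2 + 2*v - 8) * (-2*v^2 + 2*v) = 2*v^5 - 6*v^4 + 20*v^2 - 16*v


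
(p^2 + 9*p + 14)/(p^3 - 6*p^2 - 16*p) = (p + 7)/(p*(p - 8))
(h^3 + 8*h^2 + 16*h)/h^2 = h + 8 + 16/h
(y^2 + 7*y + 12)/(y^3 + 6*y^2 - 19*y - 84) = (y + 4)/(y^2 + 3*y - 28)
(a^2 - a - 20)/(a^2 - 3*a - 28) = (a - 5)/(a - 7)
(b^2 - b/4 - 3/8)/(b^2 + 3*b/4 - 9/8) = (2*b + 1)/(2*b + 3)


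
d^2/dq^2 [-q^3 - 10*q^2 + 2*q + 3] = -6*q - 20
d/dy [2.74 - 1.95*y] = -1.95000000000000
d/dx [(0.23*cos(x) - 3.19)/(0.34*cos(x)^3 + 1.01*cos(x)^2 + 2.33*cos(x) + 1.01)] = (0.1564*cos(x)^3 - 3.0215*cos(x)^2 - 6.4438*cos(x) - 7.665)*sin(x)/(0.1156*cos(x)^6 + 0.6868*cos(x)^5 + 2.6045*cos(x)^4 + 5.3934*cos(x)^3 + 7.4691*cos(x)^2 + 4.7066*cos(x) + 1.0201)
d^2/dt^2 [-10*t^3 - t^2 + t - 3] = -60*t - 2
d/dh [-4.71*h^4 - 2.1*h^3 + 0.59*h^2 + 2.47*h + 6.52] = -18.84*h^3 - 6.3*h^2 + 1.18*h + 2.47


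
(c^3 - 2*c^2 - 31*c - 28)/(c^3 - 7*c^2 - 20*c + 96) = (c^2 - 6*c - 7)/(c^2 - 11*c + 24)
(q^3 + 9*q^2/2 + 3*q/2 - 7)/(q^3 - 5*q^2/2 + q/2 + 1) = (2*q^2 + 11*q + 14)/(2*q^2 - 3*q - 2)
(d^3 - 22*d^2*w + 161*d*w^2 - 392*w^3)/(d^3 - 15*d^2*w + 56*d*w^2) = (d - 7*w)/d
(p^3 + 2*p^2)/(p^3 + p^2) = (p + 2)/(p + 1)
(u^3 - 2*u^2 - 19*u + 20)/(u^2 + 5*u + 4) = (u^2 - 6*u + 5)/(u + 1)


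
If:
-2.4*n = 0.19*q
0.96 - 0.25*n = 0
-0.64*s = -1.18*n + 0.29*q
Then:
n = 3.84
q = -48.51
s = 29.06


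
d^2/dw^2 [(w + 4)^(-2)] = 6/(w + 4)^4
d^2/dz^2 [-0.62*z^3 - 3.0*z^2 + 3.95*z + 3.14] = -3.72*z - 6.0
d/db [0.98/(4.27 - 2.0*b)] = 1.96/(2.0*b - 4.27)^2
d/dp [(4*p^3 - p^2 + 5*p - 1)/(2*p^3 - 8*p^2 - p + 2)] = (-30*p^4 - 28*p^3 + 71*p^2 - 20*p + 9)/(4*p^6 - 32*p^5 + 60*p^4 + 24*p^3 - 31*p^2 - 4*p + 4)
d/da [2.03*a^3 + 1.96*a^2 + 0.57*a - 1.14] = 6.09*a^2 + 3.92*a + 0.57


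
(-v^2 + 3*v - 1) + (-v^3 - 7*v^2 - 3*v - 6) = -v^3 - 8*v^2 - 7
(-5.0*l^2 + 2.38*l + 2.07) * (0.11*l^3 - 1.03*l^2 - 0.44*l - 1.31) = -0.55*l^5 + 5.4118*l^4 - 0.0236999999999998*l^3 + 3.3707*l^2 - 4.0286*l - 2.7117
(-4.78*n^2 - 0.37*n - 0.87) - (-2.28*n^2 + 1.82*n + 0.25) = -2.5*n^2 - 2.19*n - 1.12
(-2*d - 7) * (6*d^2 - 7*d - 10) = -12*d^3 - 28*d^2 + 69*d + 70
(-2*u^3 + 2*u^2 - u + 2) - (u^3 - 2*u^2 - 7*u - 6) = -3*u^3 + 4*u^2 + 6*u + 8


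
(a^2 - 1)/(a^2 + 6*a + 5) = (a - 1)/(a + 5)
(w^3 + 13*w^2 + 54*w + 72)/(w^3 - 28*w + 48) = (w^2 + 7*w + 12)/(w^2 - 6*w + 8)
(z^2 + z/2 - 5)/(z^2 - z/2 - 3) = (2*z + 5)/(2*z + 3)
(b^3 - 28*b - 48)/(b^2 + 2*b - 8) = (b^2 - 4*b - 12)/(b - 2)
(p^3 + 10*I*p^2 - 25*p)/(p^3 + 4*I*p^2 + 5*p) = (p + 5*I)/(p - I)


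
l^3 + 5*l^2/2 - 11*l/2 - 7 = (l - 2)*(l + 1)*(l + 7/2)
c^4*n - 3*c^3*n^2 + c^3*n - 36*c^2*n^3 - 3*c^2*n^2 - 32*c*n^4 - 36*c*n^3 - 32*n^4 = (c - 8*n)*(c + n)*(c + 4*n)*(c*n + n)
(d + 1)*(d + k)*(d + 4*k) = d^3 + 5*d^2*k + d^2 + 4*d*k^2 + 5*d*k + 4*k^2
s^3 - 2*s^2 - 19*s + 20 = (s - 5)*(s - 1)*(s + 4)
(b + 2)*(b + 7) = b^2 + 9*b + 14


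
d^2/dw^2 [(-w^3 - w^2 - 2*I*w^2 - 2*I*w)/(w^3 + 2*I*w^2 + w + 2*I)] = 2*(-w^3 + 3*w^2 + 3*w - 1)/(w^6 + 3*w^4 + 3*w^2 + 1)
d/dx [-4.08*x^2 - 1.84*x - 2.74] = -8.16*x - 1.84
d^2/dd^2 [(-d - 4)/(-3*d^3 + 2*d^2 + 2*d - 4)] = 2*((d + 4)*(-9*d^2 + 4*d + 2)^2 + (-9*d^2 + 4*d - (d + 4)*(9*d - 2) + 2)*(3*d^3 - 2*d^2 - 2*d + 4))/(3*d^3 - 2*d^2 - 2*d + 4)^3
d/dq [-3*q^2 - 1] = -6*q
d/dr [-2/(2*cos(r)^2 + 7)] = -4*sin(2*r)/(cos(2*r) + 8)^2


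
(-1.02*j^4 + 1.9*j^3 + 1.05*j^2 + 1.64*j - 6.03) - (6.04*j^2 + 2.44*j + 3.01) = -1.02*j^4 + 1.9*j^3 - 4.99*j^2 - 0.8*j - 9.04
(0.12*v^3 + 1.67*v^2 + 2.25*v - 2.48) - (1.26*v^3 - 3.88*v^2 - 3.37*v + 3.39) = -1.14*v^3 + 5.55*v^2 + 5.62*v - 5.87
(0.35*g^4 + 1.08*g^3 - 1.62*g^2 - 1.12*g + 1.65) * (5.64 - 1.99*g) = -0.6965*g^5 - 0.1752*g^4 + 9.315*g^3 - 6.908*g^2 - 9.6003*g + 9.306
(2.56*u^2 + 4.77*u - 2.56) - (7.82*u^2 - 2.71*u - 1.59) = -5.26*u^2 + 7.48*u - 0.97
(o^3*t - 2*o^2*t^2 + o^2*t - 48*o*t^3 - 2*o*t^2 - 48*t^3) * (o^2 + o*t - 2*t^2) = o^5*t - o^4*t^2 + o^4*t - 52*o^3*t^3 - o^3*t^2 - 44*o^2*t^4 - 52*o^2*t^3 + 96*o*t^5 - 44*o*t^4 + 96*t^5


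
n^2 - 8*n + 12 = (n - 6)*(n - 2)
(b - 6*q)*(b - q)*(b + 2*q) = b^3 - 5*b^2*q - 8*b*q^2 + 12*q^3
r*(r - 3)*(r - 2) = r^3 - 5*r^2 + 6*r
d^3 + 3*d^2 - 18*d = d*(d - 3)*(d + 6)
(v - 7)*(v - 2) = v^2 - 9*v + 14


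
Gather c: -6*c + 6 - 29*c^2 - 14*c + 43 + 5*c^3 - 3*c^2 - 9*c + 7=5*c^3 - 32*c^2 - 29*c + 56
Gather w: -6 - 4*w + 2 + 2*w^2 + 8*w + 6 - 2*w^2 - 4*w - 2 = 0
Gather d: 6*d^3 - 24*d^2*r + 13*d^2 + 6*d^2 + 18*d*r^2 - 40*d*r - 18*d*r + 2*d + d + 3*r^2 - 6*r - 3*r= 6*d^3 + d^2*(19 - 24*r) + d*(18*r^2 - 58*r + 3) + 3*r^2 - 9*r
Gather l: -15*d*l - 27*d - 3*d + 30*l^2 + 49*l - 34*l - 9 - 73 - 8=-30*d + 30*l^2 + l*(15 - 15*d) - 90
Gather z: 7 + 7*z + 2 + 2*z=9*z + 9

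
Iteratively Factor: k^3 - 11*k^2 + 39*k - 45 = (k - 3)*(k^2 - 8*k + 15) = (k - 5)*(k - 3)*(k - 3)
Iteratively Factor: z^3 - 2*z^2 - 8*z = (z - 4)*(z^2 + 2*z) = z*(z - 4)*(z + 2)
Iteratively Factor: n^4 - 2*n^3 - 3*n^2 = (n + 1)*(n^3 - 3*n^2) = n*(n + 1)*(n^2 - 3*n) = n*(n - 3)*(n + 1)*(n)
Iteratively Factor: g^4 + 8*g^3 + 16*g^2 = (g)*(g^3 + 8*g^2 + 16*g) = g^2*(g^2 + 8*g + 16) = g^2*(g + 4)*(g + 4)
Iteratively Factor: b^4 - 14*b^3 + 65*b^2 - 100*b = (b - 4)*(b^3 - 10*b^2 + 25*b) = (b - 5)*(b - 4)*(b^2 - 5*b) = (b - 5)^2*(b - 4)*(b)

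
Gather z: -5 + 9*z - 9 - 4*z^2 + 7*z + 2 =-4*z^2 + 16*z - 12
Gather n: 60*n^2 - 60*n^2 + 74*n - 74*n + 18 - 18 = 0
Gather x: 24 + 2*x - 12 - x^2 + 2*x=-x^2 + 4*x + 12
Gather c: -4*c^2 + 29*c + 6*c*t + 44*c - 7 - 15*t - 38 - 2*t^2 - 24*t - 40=-4*c^2 + c*(6*t + 73) - 2*t^2 - 39*t - 85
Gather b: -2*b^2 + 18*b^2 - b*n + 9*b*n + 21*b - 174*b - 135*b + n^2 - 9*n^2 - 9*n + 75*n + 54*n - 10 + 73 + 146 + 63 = 16*b^2 + b*(8*n - 288) - 8*n^2 + 120*n + 272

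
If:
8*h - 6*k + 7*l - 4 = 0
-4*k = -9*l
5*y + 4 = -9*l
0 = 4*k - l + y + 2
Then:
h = 85/248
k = -27/62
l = -6/31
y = -14/31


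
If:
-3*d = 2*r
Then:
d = -2*r/3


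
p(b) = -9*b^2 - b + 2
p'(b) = -18*b - 1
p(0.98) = -7.62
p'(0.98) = -18.64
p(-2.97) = -74.42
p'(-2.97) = 52.46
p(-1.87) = -27.60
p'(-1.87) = 32.66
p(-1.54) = -17.80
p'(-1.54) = 26.72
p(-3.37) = -96.84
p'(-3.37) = 59.66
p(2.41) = -52.68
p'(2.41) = -44.38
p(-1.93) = -29.59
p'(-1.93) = 33.74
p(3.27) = -97.51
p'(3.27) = -59.86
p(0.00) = 2.00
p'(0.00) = -1.00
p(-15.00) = -2008.00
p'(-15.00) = 269.00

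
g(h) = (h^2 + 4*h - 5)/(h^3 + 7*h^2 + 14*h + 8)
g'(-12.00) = -0.00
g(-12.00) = -0.10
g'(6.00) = -0.00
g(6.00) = 0.10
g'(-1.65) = -30.27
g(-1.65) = 16.61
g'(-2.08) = -700.61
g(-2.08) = -54.21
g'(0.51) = 0.50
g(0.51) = -0.16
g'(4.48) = -0.01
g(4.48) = 0.11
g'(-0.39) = 5.49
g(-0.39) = -1.81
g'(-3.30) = -0.46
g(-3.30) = -3.49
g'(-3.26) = -0.79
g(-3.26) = -3.52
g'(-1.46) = -2.70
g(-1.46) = 13.80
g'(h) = (2*h + 4)/(h^3 + 7*h^2 + 14*h + 8) + (-3*h^2 - 14*h - 14)*(h^2 + 4*h - 5)/(h^3 + 7*h^2 + 14*h + 8)^2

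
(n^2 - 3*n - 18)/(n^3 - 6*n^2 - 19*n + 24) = (n - 6)/(n^2 - 9*n + 8)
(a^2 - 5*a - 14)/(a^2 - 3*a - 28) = (a + 2)/(a + 4)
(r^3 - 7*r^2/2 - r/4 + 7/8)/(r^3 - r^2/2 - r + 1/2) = (r^2 - 3*r - 7/4)/(r^2 - 1)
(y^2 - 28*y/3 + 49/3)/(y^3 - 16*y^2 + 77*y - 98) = (y - 7/3)/(y^2 - 9*y + 14)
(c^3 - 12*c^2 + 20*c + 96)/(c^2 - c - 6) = (c^2 - 14*c + 48)/(c - 3)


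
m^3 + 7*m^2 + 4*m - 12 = (m - 1)*(m + 2)*(m + 6)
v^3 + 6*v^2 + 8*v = v*(v + 2)*(v + 4)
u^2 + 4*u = u*(u + 4)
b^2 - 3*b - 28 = (b - 7)*(b + 4)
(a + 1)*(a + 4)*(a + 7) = a^3 + 12*a^2 + 39*a + 28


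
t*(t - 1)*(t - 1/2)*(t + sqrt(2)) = t^4 - 3*t^3/2 + sqrt(2)*t^3 - 3*sqrt(2)*t^2/2 + t^2/2 + sqrt(2)*t/2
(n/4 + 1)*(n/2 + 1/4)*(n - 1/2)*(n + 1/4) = n^4/8 + 17*n^3/32 + 3*n^2/32 - 17*n/128 - 1/32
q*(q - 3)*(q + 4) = q^3 + q^2 - 12*q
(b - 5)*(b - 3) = b^2 - 8*b + 15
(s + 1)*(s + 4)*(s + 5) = s^3 + 10*s^2 + 29*s + 20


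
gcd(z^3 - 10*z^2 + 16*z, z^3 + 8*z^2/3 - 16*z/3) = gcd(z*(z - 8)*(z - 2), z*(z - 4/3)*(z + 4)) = z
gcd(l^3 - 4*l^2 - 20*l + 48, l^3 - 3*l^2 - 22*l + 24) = l^2 - 2*l - 24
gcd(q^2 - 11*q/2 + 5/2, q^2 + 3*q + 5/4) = 1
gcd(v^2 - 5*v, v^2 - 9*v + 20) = v - 5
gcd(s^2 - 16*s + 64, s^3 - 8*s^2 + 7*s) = 1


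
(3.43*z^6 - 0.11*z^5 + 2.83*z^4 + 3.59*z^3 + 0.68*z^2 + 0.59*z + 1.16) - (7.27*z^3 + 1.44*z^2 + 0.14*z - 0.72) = 3.43*z^6 - 0.11*z^5 + 2.83*z^4 - 3.68*z^3 - 0.76*z^2 + 0.45*z + 1.88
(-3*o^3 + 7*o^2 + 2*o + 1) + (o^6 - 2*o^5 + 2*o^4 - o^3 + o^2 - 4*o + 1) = o^6 - 2*o^5 + 2*o^4 - 4*o^3 + 8*o^2 - 2*o + 2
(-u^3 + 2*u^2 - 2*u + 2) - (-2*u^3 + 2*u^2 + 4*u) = u^3 - 6*u + 2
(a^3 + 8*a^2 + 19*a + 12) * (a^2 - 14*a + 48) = a^5 - 6*a^4 - 45*a^3 + 130*a^2 + 744*a + 576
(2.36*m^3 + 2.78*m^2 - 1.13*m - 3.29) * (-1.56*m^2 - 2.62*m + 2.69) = -3.6816*m^5 - 10.52*m^4 + 0.8276*m^3 + 15.5712*m^2 + 5.5801*m - 8.8501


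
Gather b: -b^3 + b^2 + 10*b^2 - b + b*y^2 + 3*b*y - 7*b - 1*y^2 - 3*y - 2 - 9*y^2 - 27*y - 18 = -b^3 + 11*b^2 + b*(y^2 + 3*y - 8) - 10*y^2 - 30*y - 20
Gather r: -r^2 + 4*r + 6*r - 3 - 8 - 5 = -r^2 + 10*r - 16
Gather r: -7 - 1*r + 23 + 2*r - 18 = r - 2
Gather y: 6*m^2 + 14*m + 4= 6*m^2 + 14*m + 4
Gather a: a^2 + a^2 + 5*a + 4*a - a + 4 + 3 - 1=2*a^2 + 8*a + 6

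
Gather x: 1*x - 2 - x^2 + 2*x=-x^2 + 3*x - 2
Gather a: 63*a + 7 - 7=63*a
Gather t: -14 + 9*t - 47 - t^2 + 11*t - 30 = -t^2 + 20*t - 91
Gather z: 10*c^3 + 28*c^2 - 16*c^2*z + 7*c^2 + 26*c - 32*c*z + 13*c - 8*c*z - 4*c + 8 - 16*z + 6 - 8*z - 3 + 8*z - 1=10*c^3 + 35*c^2 + 35*c + z*(-16*c^2 - 40*c - 16) + 10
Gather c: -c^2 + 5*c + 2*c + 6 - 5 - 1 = -c^2 + 7*c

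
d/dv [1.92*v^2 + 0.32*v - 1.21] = 3.84*v + 0.32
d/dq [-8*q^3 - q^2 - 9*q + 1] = -24*q^2 - 2*q - 9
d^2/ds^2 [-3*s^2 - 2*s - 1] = -6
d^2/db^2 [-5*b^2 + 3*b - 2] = -10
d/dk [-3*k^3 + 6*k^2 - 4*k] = -9*k^2 + 12*k - 4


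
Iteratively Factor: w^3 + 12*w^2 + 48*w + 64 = (w + 4)*(w^2 + 8*w + 16) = (w + 4)^2*(w + 4)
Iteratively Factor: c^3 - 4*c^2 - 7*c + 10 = (c - 5)*(c^2 + c - 2) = (c - 5)*(c - 1)*(c + 2)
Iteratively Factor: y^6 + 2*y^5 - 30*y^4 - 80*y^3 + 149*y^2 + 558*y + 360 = (y - 5)*(y^5 + 7*y^4 + 5*y^3 - 55*y^2 - 126*y - 72) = (y - 5)*(y + 3)*(y^4 + 4*y^3 - 7*y^2 - 34*y - 24) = (y - 5)*(y + 1)*(y + 3)*(y^3 + 3*y^2 - 10*y - 24) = (y - 5)*(y + 1)*(y + 3)*(y + 4)*(y^2 - y - 6) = (y - 5)*(y - 3)*(y + 1)*(y + 3)*(y + 4)*(y + 2)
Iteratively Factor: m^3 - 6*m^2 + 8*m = (m)*(m^2 - 6*m + 8) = m*(m - 2)*(m - 4)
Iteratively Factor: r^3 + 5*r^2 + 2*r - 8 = (r + 4)*(r^2 + r - 2) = (r + 2)*(r + 4)*(r - 1)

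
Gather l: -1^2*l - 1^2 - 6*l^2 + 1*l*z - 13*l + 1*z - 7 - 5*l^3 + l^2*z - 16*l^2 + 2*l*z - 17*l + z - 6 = -5*l^3 + l^2*(z - 22) + l*(3*z - 31) + 2*z - 14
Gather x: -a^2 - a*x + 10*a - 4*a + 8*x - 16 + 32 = -a^2 + 6*a + x*(8 - a) + 16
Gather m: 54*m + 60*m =114*m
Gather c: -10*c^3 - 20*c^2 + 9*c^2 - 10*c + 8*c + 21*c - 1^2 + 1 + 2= -10*c^3 - 11*c^2 + 19*c + 2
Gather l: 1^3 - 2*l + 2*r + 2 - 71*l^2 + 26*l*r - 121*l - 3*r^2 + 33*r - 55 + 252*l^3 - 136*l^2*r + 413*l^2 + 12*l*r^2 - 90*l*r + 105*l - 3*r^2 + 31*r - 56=252*l^3 + l^2*(342 - 136*r) + l*(12*r^2 - 64*r - 18) - 6*r^2 + 66*r - 108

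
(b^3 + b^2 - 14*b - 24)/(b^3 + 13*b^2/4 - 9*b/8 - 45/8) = 8*(b^2 - 2*b - 8)/(8*b^2 + 2*b - 15)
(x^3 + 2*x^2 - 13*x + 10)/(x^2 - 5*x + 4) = (x^2 + 3*x - 10)/(x - 4)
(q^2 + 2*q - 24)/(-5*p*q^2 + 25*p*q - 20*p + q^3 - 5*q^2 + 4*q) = (-q - 6)/(5*p*q - 5*p - q^2 + q)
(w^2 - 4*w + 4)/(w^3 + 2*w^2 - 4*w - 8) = (w - 2)/(w^2 + 4*w + 4)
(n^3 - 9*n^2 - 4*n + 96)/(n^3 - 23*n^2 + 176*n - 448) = (n^2 - n - 12)/(n^2 - 15*n + 56)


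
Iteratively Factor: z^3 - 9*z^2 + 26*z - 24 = (z - 4)*(z^2 - 5*z + 6) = (z - 4)*(z - 3)*(z - 2)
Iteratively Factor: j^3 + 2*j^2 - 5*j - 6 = (j + 1)*(j^2 + j - 6) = (j + 1)*(j + 3)*(j - 2)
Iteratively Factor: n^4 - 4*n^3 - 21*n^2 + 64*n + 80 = (n - 4)*(n^3 - 21*n - 20) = (n - 4)*(n + 4)*(n^2 - 4*n - 5) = (n - 5)*(n - 4)*(n + 4)*(n + 1)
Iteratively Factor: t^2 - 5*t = (t)*(t - 5)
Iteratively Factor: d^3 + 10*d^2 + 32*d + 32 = (d + 4)*(d^2 + 6*d + 8) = (d + 2)*(d + 4)*(d + 4)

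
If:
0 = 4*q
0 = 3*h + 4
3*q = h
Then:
No Solution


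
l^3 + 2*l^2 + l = l*(l + 1)^2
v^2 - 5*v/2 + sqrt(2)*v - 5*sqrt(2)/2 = (v - 5/2)*(v + sqrt(2))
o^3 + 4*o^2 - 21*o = o*(o - 3)*(o + 7)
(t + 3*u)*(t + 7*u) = t^2 + 10*t*u + 21*u^2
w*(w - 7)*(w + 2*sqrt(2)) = w^3 - 7*w^2 + 2*sqrt(2)*w^2 - 14*sqrt(2)*w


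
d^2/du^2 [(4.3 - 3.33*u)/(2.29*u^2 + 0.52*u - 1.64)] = (-(3.33*u - 4.3)*(4.58*u + 0.52)*(9.16*u + 1.04) + (45.7542*u - 16.2308)*(2.29*u^2 + 0.52*u - 1.64))/(2.29*u^2 + 0.52*u - 1.64)^3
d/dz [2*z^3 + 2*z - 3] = 6*z^2 + 2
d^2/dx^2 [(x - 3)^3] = 6*x - 18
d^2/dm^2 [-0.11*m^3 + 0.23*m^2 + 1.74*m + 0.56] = 0.46 - 0.66*m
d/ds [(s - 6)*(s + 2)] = 2*s - 4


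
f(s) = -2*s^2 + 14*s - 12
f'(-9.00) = 50.00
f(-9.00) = -300.00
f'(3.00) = 2.00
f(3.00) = 12.00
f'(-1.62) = 20.48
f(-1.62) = -39.93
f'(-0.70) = 16.80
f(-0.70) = -22.78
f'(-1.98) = 21.92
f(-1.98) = -47.56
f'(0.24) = 13.04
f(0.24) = -8.76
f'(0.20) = 13.20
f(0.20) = -9.28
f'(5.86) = -9.44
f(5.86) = 1.36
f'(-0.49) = 15.96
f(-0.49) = -19.34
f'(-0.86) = 17.44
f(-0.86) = -25.52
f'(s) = 14 - 4*s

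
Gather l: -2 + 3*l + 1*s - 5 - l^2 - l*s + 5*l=-l^2 + l*(8 - s) + s - 7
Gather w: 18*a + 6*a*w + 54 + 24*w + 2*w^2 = 18*a + 2*w^2 + w*(6*a + 24) + 54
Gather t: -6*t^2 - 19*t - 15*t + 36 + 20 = -6*t^2 - 34*t + 56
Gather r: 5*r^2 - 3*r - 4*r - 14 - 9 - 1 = 5*r^2 - 7*r - 24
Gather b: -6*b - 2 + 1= -6*b - 1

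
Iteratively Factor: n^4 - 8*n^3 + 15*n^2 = (n - 5)*(n^3 - 3*n^2) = n*(n - 5)*(n^2 - 3*n) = n*(n - 5)*(n - 3)*(n)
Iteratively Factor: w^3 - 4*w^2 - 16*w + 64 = (w - 4)*(w^2 - 16) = (w - 4)^2*(w + 4)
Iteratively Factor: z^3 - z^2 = (z)*(z^2 - z) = z*(z - 1)*(z)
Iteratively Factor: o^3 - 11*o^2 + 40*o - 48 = (o - 4)*(o^2 - 7*o + 12) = (o - 4)^2*(o - 3)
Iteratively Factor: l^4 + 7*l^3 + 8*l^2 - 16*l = (l)*(l^3 + 7*l^2 + 8*l - 16) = l*(l - 1)*(l^2 + 8*l + 16) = l*(l - 1)*(l + 4)*(l + 4)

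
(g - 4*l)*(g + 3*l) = g^2 - g*l - 12*l^2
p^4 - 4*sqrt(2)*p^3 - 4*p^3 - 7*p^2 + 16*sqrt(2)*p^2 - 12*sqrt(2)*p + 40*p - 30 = (p - 3)*(p - 1)*(p - 5*sqrt(2))*(p + sqrt(2))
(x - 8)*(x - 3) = x^2 - 11*x + 24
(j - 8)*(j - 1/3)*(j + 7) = j^3 - 4*j^2/3 - 167*j/3 + 56/3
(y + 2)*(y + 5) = y^2 + 7*y + 10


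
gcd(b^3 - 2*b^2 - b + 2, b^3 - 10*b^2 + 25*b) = 1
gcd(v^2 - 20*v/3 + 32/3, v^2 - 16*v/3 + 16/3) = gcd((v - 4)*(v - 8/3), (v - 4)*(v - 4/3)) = v - 4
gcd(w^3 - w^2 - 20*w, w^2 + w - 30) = w - 5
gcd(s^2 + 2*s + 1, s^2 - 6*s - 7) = s + 1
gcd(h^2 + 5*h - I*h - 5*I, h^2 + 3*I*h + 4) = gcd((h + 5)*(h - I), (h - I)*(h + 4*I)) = h - I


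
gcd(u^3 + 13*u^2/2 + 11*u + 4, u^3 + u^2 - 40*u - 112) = u + 4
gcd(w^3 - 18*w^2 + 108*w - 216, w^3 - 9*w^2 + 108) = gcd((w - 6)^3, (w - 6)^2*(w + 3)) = w^2 - 12*w + 36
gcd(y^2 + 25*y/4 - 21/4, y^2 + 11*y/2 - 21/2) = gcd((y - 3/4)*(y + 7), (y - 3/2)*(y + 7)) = y + 7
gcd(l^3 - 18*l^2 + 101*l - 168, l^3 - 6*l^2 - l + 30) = l - 3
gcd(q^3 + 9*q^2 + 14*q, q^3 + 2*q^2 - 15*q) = q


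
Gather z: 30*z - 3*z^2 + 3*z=-3*z^2 + 33*z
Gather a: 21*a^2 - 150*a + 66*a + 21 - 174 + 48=21*a^2 - 84*a - 105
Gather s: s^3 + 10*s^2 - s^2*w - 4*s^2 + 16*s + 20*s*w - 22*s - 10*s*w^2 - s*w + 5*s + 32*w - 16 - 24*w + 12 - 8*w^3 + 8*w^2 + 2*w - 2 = s^3 + s^2*(6 - w) + s*(-10*w^2 + 19*w - 1) - 8*w^3 + 8*w^2 + 10*w - 6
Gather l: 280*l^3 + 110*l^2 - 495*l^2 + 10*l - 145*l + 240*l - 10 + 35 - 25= 280*l^3 - 385*l^2 + 105*l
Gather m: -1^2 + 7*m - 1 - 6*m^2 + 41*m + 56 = -6*m^2 + 48*m + 54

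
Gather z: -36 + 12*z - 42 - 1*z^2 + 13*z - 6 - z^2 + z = -2*z^2 + 26*z - 84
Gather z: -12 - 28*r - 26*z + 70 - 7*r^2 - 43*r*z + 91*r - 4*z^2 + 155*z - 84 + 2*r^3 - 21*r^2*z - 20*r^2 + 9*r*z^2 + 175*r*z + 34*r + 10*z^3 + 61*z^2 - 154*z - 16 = 2*r^3 - 27*r^2 + 97*r + 10*z^3 + z^2*(9*r + 57) + z*(-21*r^2 + 132*r - 25) - 42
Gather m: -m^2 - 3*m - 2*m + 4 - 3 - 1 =-m^2 - 5*m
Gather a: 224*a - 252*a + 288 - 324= -28*a - 36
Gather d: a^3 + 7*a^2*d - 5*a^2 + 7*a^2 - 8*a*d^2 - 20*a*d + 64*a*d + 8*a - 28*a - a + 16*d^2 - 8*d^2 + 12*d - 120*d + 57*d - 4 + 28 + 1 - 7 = a^3 + 2*a^2 - 21*a + d^2*(8 - 8*a) + d*(7*a^2 + 44*a - 51) + 18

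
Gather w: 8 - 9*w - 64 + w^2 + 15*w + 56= w^2 + 6*w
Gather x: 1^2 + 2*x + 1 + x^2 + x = x^2 + 3*x + 2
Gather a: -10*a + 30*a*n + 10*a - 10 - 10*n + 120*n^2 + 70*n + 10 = 30*a*n + 120*n^2 + 60*n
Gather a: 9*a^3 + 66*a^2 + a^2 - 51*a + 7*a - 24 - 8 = 9*a^3 + 67*a^2 - 44*a - 32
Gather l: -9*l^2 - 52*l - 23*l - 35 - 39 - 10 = -9*l^2 - 75*l - 84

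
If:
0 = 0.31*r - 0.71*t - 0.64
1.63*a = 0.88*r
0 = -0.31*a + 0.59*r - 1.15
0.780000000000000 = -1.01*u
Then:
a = 1.47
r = 2.72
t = 0.29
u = -0.77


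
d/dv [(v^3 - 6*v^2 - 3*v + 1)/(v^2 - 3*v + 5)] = (v^4 - 6*v^3 + 36*v^2 - 62*v - 12)/(v^4 - 6*v^3 + 19*v^2 - 30*v + 25)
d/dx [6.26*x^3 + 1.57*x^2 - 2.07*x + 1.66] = 18.78*x^2 + 3.14*x - 2.07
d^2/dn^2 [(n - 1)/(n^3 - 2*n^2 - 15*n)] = 2*(3*n^5 - 12*n^4 + 35*n^3 + 33*n^2 - 90*n - 225)/(n^3*(n^6 - 6*n^5 - 33*n^4 + 172*n^3 + 495*n^2 - 1350*n - 3375))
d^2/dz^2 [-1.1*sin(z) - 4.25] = 1.1*sin(z)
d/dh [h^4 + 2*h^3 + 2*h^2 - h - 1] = 4*h^3 + 6*h^2 + 4*h - 1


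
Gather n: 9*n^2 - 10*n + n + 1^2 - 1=9*n^2 - 9*n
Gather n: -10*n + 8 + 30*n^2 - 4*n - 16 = 30*n^2 - 14*n - 8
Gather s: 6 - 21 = -15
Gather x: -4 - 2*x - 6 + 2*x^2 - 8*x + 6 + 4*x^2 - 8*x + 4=6*x^2 - 18*x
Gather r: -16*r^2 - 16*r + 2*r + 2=-16*r^2 - 14*r + 2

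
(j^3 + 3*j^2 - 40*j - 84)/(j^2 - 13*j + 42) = (j^2 + 9*j + 14)/(j - 7)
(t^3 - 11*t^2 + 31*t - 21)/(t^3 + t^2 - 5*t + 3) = (t^2 - 10*t + 21)/(t^2 + 2*t - 3)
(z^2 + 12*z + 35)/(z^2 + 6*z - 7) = (z + 5)/(z - 1)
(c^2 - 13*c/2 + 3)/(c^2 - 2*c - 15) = (-c^2 + 13*c/2 - 3)/(-c^2 + 2*c + 15)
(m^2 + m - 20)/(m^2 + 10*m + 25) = (m - 4)/(m + 5)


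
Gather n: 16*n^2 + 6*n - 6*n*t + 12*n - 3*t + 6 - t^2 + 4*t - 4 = 16*n^2 + n*(18 - 6*t) - t^2 + t + 2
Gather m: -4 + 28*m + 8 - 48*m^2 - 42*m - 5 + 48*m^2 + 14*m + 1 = 0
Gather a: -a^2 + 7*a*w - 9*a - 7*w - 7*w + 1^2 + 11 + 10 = -a^2 + a*(7*w - 9) - 14*w + 22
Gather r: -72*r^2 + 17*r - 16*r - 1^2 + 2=-72*r^2 + r + 1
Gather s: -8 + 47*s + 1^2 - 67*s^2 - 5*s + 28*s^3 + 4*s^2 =28*s^3 - 63*s^2 + 42*s - 7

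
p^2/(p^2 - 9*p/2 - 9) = 2*p^2/(2*p^2 - 9*p - 18)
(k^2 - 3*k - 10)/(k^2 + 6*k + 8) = (k - 5)/(k + 4)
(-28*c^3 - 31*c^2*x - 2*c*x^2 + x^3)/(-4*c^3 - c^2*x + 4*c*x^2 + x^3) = (-7*c + x)/(-c + x)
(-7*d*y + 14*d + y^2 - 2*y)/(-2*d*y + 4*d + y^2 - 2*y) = (-7*d + y)/(-2*d + y)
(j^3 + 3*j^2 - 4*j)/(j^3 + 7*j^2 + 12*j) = (j - 1)/(j + 3)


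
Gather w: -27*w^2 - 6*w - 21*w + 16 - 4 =-27*w^2 - 27*w + 12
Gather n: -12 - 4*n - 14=-4*n - 26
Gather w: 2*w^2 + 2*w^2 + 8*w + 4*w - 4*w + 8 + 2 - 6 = 4*w^2 + 8*w + 4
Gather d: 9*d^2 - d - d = 9*d^2 - 2*d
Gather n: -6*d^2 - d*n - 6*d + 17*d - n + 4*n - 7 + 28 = -6*d^2 + 11*d + n*(3 - d) + 21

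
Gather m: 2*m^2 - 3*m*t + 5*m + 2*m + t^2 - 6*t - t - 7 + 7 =2*m^2 + m*(7 - 3*t) + t^2 - 7*t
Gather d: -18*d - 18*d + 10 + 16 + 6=32 - 36*d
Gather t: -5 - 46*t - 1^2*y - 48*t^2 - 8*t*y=-48*t^2 + t*(-8*y - 46) - y - 5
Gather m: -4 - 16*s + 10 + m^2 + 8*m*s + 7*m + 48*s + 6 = m^2 + m*(8*s + 7) + 32*s + 12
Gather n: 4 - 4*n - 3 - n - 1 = -5*n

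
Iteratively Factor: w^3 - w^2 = (w)*(w^2 - w) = w*(w - 1)*(w)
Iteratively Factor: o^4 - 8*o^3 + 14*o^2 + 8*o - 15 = (o - 1)*(o^3 - 7*o^2 + 7*o + 15) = (o - 1)*(o + 1)*(o^2 - 8*o + 15) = (o - 3)*(o - 1)*(o + 1)*(o - 5)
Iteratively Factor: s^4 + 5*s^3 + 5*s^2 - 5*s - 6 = (s - 1)*(s^3 + 6*s^2 + 11*s + 6) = (s - 1)*(s + 2)*(s^2 + 4*s + 3) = (s - 1)*(s + 1)*(s + 2)*(s + 3)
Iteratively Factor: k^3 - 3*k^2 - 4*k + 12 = (k + 2)*(k^2 - 5*k + 6) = (k - 2)*(k + 2)*(k - 3)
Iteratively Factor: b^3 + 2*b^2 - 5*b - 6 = (b + 1)*(b^2 + b - 6) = (b + 1)*(b + 3)*(b - 2)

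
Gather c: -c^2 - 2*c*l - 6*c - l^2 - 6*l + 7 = -c^2 + c*(-2*l - 6) - l^2 - 6*l + 7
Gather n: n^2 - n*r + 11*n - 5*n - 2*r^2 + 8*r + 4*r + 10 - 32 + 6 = n^2 + n*(6 - r) - 2*r^2 + 12*r - 16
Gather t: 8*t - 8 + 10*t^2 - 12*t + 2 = 10*t^2 - 4*t - 6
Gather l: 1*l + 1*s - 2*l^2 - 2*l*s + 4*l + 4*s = -2*l^2 + l*(5 - 2*s) + 5*s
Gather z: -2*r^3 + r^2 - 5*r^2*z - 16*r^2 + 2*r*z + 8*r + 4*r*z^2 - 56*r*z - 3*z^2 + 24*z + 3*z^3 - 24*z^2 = -2*r^3 - 15*r^2 + 8*r + 3*z^3 + z^2*(4*r - 27) + z*(-5*r^2 - 54*r + 24)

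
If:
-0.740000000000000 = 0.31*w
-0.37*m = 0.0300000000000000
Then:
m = -0.08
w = -2.39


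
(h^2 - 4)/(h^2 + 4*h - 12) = (h + 2)/(h + 6)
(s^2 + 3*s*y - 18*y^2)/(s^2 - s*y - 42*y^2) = (-s + 3*y)/(-s + 7*y)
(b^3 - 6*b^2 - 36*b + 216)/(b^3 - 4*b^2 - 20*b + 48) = (b^2 - 36)/(b^2 + 2*b - 8)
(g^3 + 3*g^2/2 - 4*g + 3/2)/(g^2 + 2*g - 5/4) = 2*(g^2 + 2*g - 3)/(2*g + 5)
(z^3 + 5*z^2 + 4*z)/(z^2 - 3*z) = (z^2 + 5*z + 4)/(z - 3)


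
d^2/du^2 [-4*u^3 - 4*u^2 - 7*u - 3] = -24*u - 8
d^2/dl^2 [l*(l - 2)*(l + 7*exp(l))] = 7*l^2*exp(l) + 14*l*exp(l) + 6*l - 14*exp(l) - 4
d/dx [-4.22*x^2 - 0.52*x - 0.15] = -8.44*x - 0.52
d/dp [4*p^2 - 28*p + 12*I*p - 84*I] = 8*p - 28 + 12*I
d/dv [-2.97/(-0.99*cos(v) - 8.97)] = 2.9403*sin(v)/(0.99*cos(v) + 8.97)^2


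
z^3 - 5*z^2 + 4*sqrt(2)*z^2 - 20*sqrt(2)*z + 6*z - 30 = (z - 5)*(z + sqrt(2))*(z + 3*sqrt(2))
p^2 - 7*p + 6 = (p - 6)*(p - 1)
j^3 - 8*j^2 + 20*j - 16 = (j - 4)*(j - 2)^2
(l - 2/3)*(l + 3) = l^2 + 7*l/3 - 2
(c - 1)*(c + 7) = c^2 + 6*c - 7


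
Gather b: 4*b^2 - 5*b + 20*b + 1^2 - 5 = 4*b^2 + 15*b - 4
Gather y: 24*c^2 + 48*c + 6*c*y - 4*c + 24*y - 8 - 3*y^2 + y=24*c^2 + 44*c - 3*y^2 + y*(6*c + 25) - 8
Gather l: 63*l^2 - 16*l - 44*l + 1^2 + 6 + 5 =63*l^2 - 60*l + 12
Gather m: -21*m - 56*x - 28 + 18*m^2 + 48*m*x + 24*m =18*m^2 + m*(48*x + 3) - 56*x - 28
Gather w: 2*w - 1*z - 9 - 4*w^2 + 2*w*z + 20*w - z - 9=-4*w^2 + w*(2*z + 22) - 2*z - 18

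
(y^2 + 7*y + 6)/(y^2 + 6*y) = (y + 1)/y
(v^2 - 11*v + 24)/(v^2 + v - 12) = (v - 8)/(v + 4)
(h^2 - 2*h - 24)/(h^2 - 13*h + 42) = (h + 4)/(h - 7)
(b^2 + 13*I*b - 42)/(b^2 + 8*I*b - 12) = (b + 7*I)/(b + 2*I)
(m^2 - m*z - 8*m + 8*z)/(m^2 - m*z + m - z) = (m - 8)/(m + 1)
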